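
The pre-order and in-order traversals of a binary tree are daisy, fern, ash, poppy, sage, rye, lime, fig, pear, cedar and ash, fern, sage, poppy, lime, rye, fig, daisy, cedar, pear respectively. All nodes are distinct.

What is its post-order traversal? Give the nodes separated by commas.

The first element of pre-order is the root; it splits in-order into left and right subtrees.
Root daisy: left subtree has 7 nodes {ash, fern, sage, poppy, lime, rye, fig}, right has 2 {cedar, pear}.
  Root fern: left subtree has 1 node {ash}, right has 5 {sage, poppy, lime, rye, fig}.
    Root poppy: left subtree has 1 node {sage}, right has 3 {lime, rye, fig}.
      Root rye: left subtree has 1 node {lime}, right has 1 {fig}.
  Root pear: left subtree has 1 node {cedar}, right has 0 { }.

ash, sage, lime, fig, rye, poppy, fern, cedar, pear, daisy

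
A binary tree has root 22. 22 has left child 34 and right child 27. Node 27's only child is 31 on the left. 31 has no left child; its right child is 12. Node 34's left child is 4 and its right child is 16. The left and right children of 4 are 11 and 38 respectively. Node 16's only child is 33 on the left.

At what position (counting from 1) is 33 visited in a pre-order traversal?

Pre-order visits the node, then its left subtree, then its right subtree.
Visit 22.
At 22: go left to 34.
  Visit 34.
  At 34: go left to 4.
    Visit 4.
    At 4: go left to 11.
      11 is a leaf — visit 11.
    At 4: go right to 38.
      38 is a leaf — visit 38.
  At 34: go right to 16.
    Visit 16.
    At 16: go left to 33.
      33 is a leaf — visit 33.
    At 16: no right child.
At 22: go right to 27.
  Visit 27.
  At 27: go left to 31.
    Visit 31.
    At 31: no left child.
    At 31: go right to 12.
      12 is a leaf — visit 12.
  At 27: no right child.
Full pre-order sequence: 22, 34, 4, 11, 38, 16, 33, 27, 31, 12.

7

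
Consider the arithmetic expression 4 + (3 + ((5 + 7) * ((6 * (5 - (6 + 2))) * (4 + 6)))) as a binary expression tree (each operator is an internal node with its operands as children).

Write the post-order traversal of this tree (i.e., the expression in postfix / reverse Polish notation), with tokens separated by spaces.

Post-order on an expression tree gives postfix notation: for each operator, emit left operand, right operand, then the operator.

4 3 5 7 + 6 5 6 2 + - * 4 6 + * * + +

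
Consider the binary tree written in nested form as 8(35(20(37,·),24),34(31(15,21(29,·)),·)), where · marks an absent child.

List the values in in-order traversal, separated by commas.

In-order visits the left subtree, then the node, then the right subtree.
At 8: go left to 35.
  At 35: go left to 20.
    At 20: go left to 37.
      37 is a leaf — visit 37.
    Visit 20.
    At 20: no right child.
  Visit 35.
  At 35: go right to 24.
    24 is a leaf — visit 24.
Visit 8.
At 8: go right to 34.
  At 34: go left to 31.
    At 31: go left to 15.
      15 is a leaf — visit 15.
    Visit 31.
    At 31: go right to 21.
      At 21: go left to 29.
        29 is a leaf — visit 29.
      Visit 21.
      At 21: no right child.
  Visit 34.
  At 34: no right child.

37, 20, 35, 24, 8, 15, 31, 29, 21, 34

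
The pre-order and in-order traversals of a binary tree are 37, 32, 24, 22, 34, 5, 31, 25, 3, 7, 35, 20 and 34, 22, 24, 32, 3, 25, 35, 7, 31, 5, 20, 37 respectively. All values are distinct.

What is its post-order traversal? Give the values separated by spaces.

34 22 24 3 35 7 25 31 20 5 32 37

The first element of pre-order is the root; it splits in-order into left and right subtrees.
Root 37: left subtree has 11 nodes {34, 22, 24, 32, 3, 25, 35, 7, 31, 5, 20}, right has 0 { }.
  Root 32: left subtree has 3 nodes {34, 22, 24}, right has 7 {3, 25, 35, 7, 31, 5, 20}.
    Root 24: left subtree has 2 nodes {34, 22}, right has 0 { }.
      Root 22: left subtree has 1 node {34}, right has 0 { }.
    Root 5: left subtree has 5 nodes {3, 25, 35, 7, 31}, right has 1 {20}.
      Root 31: left subtree has 4 nodes {3, 25, 35, 7}, right has 0 { }.
        Root 25: left subtree has 1 node {3}, right has 2 {35, 7}.
          Root 7: left subtree has 1 node {35}, right has 0 { }.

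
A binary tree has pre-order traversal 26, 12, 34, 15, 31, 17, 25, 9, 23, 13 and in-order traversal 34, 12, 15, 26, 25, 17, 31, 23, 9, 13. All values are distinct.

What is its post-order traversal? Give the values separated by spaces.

34 15 12 25 17 23 13 9 31 26

The first element of pre-order is the root; it splits in-order into left and right subtrees.
Root 26: left subtree has 3 nodes {34, 12, 15}, right has 6 {25, 17, 31, 23, 9, 13}.
  Root 12: left subtree has 1 node {34}, right has 1 {15}.
  Root 31: left subtree has 2 nodes {25, 17}, right has 3 {23, 9, 13}.
    Root 17: left subtree has 1 node {25}, right has 0 { }.
    Root 9: left subtree has 1 node {23}, right has 1 {13}.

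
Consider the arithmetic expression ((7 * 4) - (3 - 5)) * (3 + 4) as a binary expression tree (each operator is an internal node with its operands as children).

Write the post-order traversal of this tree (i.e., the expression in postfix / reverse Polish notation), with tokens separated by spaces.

7 4 * 3 5 - - 3 4 + *

Post-order on an expression tree gives postfix notation: for each operator, emit left operand, right operand, then the operator.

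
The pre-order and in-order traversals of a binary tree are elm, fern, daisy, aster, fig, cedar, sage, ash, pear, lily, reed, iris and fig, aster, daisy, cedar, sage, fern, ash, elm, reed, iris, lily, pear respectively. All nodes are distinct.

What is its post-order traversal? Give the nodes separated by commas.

fig, aster, sage, cedar, daisy, ash, fern, iris, reed, lily, pear, elm

The first element of pre-order is the root; it splits in-order into left and right subtrees.
Root elm: left subtree has 7 nodes {fig, aster, daisy, cedar, sage, fern, ash}, right has 4 {reed, iris, lily, pear}.
  Root fern: left subtree has 5 nodes {fig, aster, daisy, cedar, sage}, right has 1 {ash}.
    Root daisy: left subtree has 2 nodes {fig, aster}, right has 2 {cedar, sage}.
      Root aster: left subtree has 1 node {fig}, right has 0 { }.
      Root cedar: left subtree has 0 nodes { }, right has 1 {sage}.
  Root pear: left subtree has 3 nodes {reed, iris, lily}, right has 0 { }.
    Root lily: left subtree has 2 nodes {reed, iris}, right has 0 { }.
      Root reed: left subtree has 0 nodes { }, right has 1 {iris}.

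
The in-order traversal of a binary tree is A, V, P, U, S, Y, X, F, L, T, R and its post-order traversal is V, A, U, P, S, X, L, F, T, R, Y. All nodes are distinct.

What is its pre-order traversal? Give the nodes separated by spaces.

The last element of post-order is the root; it splits in-order into left and right subtrees.
Root Y: left subtree has 5 nodes {A, V, P, U, S}, right has 5 {X, F, L, T, R}.
  Root S: left subtree has 4 nodes {A, V, P, U}, right has 0 { }.
    Root P: left subtree has 2 nodes {A, V}, right has 1 {U}.
      Root A: left subtree has 0 nodes { }, right has 1 {V}.
  Root R: left subtree has 4 nodes {X, F, L, T}, right has 0 { }.
    Root T: left subtree has 3 nodes {X, F, L}, right has 0 { }.
      Root F: left subtree has 1 node {X}, right has 1 {L}.

Y S P A V U R T F X L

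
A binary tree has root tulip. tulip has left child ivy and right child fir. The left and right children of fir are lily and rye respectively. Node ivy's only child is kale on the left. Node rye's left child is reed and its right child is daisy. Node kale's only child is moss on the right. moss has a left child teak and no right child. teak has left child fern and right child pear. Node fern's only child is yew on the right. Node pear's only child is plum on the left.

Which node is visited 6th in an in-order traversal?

pear

In-order visits the left subtree, then the node, then the right subtree.
At tulip: go left to ivy.
  At ivy: go left to kale.
    At kale: no left child.
    Visit kale.
    At kale: go right to moss.
      At moss: go left to teak.
        At teak: go left to fern.
          At fern: no left child.
          Visit fern.
          At fern: go right to yew.
            yew is a leaf — visit yew.
        Visit teak.
        At teak: go right to pear.
          At pear: go left to plum.
            plum is a leaf — visit plum.
          Visit pear.
          At pear: no right child.
      Visit moss.
      At moss: no right child.
  Visit ivy.
  At ivy: no right child.
Visit tulip.
At tulip: go right to fir.
  At fir: go left to lily.
    lily is a leaf — visit lily.
  Visit fir.
  At fir: go right to rye.
    At rye: go left to reed.
      reed is a leaf — visit reed.
    Visit rye.
    At rye: go right to daisy.
      daisy is a leaf — visit daisy.
Full in-order sequence: kale, fern, yew, teak, plum, pear, moss, ivy, tulip, lily, fir, reed, rye, daisy.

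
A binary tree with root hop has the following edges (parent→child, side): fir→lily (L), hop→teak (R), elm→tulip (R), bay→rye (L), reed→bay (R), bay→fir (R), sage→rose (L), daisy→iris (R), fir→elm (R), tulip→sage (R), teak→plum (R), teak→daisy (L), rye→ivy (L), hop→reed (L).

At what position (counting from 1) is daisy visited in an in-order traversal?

12

In-order visits the left subtree, then the node, then the right subtree.
At hop: go left to reed.
  At reed: no left child.
  Visit reed.
  At reed: go right to bay.
    At bay: go left to rye.
      At rye: go left to ivy.
        ivy is a leaf — visit ivy.
      Visit rye.
      At rye: no right child.
    Visit bay.
    At bay: go right to fir.
      At fir: go left to lily.
        lily is a leaf — visit lily.
      Visit fir.
      At fir: go right to elm.
        At elm: no left child.
        Visit elm.
        At elm: go right to tulip.
          At tulip: no left child.
          Visit tulip.
          At tulip: go right to sage.
            At sage: go left to rose.
              rose is a leaf — visit rose.
            Visit sage.
            At sage: no right child.
Visit hop.
At hop: go right to teak.
  At teak: go left to daisy.
    At daisy: no left child.
    Visit daisy.
    At daisy: go right to iris.
      iris is a leaf — visit iris.
  Visit teak.
  At teak: go right to plum.
    plum is a leaf — visit plum.
Full in-order sequence: reed, ivy, rye, bay, lily, fir, elm, tulip, rose, sage, hop, daisy, iris, teak, plum.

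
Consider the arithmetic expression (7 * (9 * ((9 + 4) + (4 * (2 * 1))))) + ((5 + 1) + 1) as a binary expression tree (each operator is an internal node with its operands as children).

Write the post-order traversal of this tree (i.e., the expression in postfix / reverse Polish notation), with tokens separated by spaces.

7 9 9 4 + 4 2 1 * * + * * 5 1 + 1 + +

Post-order on an expression tree gives postfix notation: for each operator, emit left operand, right operand, then the operator.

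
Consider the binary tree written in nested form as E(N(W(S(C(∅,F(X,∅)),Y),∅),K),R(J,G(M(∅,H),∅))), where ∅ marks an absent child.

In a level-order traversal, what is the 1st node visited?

E

Level-order visits nodes level by level from the root, left to right within each level.
Level 0: E
Level 1: N, R
Level 2: W, K, J, G
Level 3: S, M
Level 4: C, Y, H
Level 5: F
Level 6: X
Full level-order sequence: E, N, R, W, K, J, G, S, M, C, Y, H, F, X.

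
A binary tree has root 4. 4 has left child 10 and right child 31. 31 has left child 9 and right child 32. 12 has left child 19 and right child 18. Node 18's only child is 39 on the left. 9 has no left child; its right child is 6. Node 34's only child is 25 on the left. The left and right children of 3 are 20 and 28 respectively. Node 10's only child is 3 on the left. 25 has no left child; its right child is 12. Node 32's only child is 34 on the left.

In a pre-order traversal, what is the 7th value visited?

Pre-order visits the node, then its left subtree, then its right subtree.
Visit 4.
At 4: go left to 10.
  Visit 10.
  At 10: go left to 3.
    Visit 3.
    At 3: go left to 20.
      20 is a leaf — visit 20.
    At 3: go right to 28.
      28 is a leaf — visit 28.
  At 10: no right child.
At 4: go right to 31.
  Visit 31.
  At 31: go left to 9.
    Visit 9.
    At 9: no left child.
    At 9: go right to 6.
      6 is a leaf — visit 6.
  At 31: go right to 32.
    Visit 32.
    At 32: go left to 34.
      Visit 34.
      At 34: go left to 25.
        Visit 25.
        At 25: no left child.
        At 25: go right to 12.
          Visit 12.
          At 12: go left to 19.
            19 is a leaf — visit 19.
          At 12: go right to 18.
            Visit 18.
            At 18: go left to 39.
              39 is a leaf — visit 39.
            At 18: no right child.
      At 34: no right child.
    At 32: no right child.
Full pre-order sequence: 4, 10, 3, 20, 28, 31, 9, 6, 32, 34, 25, 12, 19, 18, 39.

9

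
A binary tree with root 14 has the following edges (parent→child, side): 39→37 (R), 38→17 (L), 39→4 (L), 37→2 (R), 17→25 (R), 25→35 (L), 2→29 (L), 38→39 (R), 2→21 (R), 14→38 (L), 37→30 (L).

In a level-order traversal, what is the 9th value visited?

30

Level-order visits nodes level by level from the root, left to right within each level.
Level 0: 14
Level 1: 38
Level 2: 17, 39
Level 3: 25, 4, 37
Level 4: 35, 30, 2
Level 5: 29, 21
Full level-order sequence: 14, 38, 17, 39, 25, 4, 37, 35, 30, 2, 29, 21.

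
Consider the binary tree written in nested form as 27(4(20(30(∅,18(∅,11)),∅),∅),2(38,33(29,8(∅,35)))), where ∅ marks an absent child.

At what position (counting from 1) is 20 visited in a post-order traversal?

4

Post-order visits the left subtree, then the right subtree, then the node.
At 27: go left to 4.
  At 4: go left to 20.
    At 20: go left to 30.
      At 30: no left child.
      At 30: go right to 18.
        At 18: no left child.
        At 18: go right to 11.
          11 is a leaf — visit 11.
        Visit 18.
      Visit 30.
    At 20: no right child.
    Visit 20.
  At 4: no right child.
  Visit 4.
At 27: go right to 2.
  At 2: go left to 38.
    38 is a leaf — visit 38.
  At 2: go right to 33.
    At 33: go left to 29.
      29 is a leaf — visit 29.
    At 33: go right to 8.
      At 8: no left child.
      At 8: go right to 35.
        35 is a leaf — visit 35.
      Visit 8.
    Visit 33.
  Visit 2.
Visit 27.
Full post-order sequence: 11, 18, 30, 20, 4, 38, 29, 35, 8, 33, 2, 27.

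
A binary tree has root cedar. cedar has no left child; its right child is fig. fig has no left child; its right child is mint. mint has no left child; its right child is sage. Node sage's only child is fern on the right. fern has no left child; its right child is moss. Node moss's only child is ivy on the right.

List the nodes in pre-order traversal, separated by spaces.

Pre-order visits the node, then its left subtree, then its right subtree.
Visit cedar.
At cedar: no left child.
At cedar: go right to fig.
  Visit fig.
  At fig: no left child.
  At fig: go right to mint.
    Visit mint.
    At mint: no left child.
    At mint: go right to sage.
      Visit sage.
      At sage: no left child.
      At sage: go right to fern.
        Visit fern.
        At fern: no left child.
        At fern: go right to moss.
          Visit moss.
          At moss: no left child.
          At moss: go right to ivy.
            ivy is a leaf — visit ivy.

cedar fig mint sage fern moss ivy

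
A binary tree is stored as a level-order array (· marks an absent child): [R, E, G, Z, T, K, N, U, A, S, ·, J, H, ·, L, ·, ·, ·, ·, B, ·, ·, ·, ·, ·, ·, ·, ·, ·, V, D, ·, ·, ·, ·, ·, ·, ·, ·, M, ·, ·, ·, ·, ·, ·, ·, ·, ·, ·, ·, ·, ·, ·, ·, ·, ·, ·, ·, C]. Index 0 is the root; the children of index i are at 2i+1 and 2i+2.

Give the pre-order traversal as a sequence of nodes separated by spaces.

R E Z U A T S B M G K J H N L V C D

Pre-order visits the node, then its left subtree, then its right subtree.
Visit R.
At R: go left to E.
  Visit E.
  At E: go left to Z.
    Visit Z.
    At Z: go left to U.
      U is a leaf — visit U.
    At Z: go right to A.
      A is a leaf — visit A.
  At E: go right to T.
    Visit T.
    At T: go left to S.
      Visit S.
      At S: go left to B.
        Visit B.
        At B: go left to M.
          M is a leaf — visit M.
        At B: no right child.
      At S: no right child.
    At T: no right child.
At R: go right to G.
  Visit G.
  At G: go left to K.
    Visit K.
    At K: go left to J.
      J is a leaf — visit J.
    At K: go right to H.
      H is a leaf — visit H.
  At G: go right to N.
    Visit N.
    At N: no left child.
    At N: go right to L.
      Visit L.
      At L: go left to V.
        Visit V.
        At V: go left to C.
          C is a leaf — visit C.
        At V: no right child.
      At L: go right to D.
        D is a leaf — visit D.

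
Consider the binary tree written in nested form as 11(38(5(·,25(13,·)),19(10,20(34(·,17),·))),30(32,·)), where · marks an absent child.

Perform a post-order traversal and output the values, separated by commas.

13, 25, 5, 10, 17, 34, 20, 19, 38, 32, 30, 11

Post-order visits the left subtree, then the right subtree, then the node.
At 11: go left to 38.
  At 38: go left to 5.
    At 5: no left child.
    At 5: go right to 25.
      At 25: go left to 13.
        13 is a leaf — visit 13.
      At 25: no right child.
      Visit 25.
    Visit 5.
  At 38: go right to 19.
    At 19: go left to 10.
      10 is a leaf — visit 10.
    At 19: go right to 20.
      At 20: go left to 34.
        At 34: no left child.
        At 34: go right to 17.
          17 is a leaf — visit 17.
        Visit 34.
      At 20: no right child.
      Visit 20.
    Visit 19.
  Visit 38.
At 11: go right to 30.
  At 30: go left to 32.
    32 is a leaf — visit 32.
  At 30: no right child.
  Visit 30.
Visit 11.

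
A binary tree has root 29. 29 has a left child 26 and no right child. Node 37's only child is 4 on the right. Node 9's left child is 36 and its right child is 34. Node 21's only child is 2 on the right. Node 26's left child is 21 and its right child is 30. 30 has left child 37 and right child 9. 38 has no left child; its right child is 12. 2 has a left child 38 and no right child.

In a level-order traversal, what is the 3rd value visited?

Level-order visits nodes level by level from the root, left to right within each level.
Level 0: 29
Level 1: 26
Level 2: 21, 30
Level 3: 2, 37, 9
Level 4: 38, 4, 36, 34
Level 5: 12
Full level-order sequence: 29, 26, 21, 30, 2, 37, 9, 38, 4, 36, 34, 12.

21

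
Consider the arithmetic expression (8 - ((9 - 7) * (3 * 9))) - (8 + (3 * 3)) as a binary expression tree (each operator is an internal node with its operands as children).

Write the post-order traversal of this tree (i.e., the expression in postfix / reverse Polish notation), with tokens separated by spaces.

Post-order on an expression tree gives postfix notation: for each operator, emit left operand, right operand, then the operator.

8 9 7 - 3 9 * * - 8 3 3 * + -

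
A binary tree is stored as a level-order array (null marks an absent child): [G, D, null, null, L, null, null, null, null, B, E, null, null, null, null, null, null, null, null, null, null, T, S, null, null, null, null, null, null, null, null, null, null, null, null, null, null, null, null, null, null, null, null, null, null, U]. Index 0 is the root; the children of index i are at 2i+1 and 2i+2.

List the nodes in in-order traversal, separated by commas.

D, B, L, T, E, U, S, G

In-order visits the left subtree, then the node, then the right subtree.
At G: go left to D.
  At D: no left child.
  Visit D.
  At D: go right to L.
    At L: go left to B.
      B is a leaf — visit B.
    Visit L.
    At L: go right to E.
      At E: go left to T.
        T is a leaf — visit T.
      Visit E.
      At E: go right to S.
        At S: go left to U.
          U is a leaf — visit U.
        Visit S.
        At S: no right child.
Visit G.
At G: no right child.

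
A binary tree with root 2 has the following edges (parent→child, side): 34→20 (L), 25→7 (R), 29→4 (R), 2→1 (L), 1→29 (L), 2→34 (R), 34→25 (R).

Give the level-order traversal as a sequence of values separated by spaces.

Level-order visits nodes level by level from the root, left to right within each level.
Level 0: 2
Level 1: 1, 34
Level 2: 29, 20, 25
Level 3: 4, 7

2 1 34 29 20 25 4 7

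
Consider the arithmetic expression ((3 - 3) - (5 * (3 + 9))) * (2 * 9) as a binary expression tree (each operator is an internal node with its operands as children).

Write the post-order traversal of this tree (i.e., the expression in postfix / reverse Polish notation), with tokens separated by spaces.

Post-order on an expression tree gives postfix notation: for each operator, emit left operand, right operand, then the operator.

3 3 - 5 3 9 + * - 2 9 * *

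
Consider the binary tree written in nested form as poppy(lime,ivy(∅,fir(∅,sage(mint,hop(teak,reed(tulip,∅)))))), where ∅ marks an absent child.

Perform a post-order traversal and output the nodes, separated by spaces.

Post-order visits the left subtree, then the right subtree, then the node.
At poppy: go left to lime.
  lime is a leaf — visit lime.
At poppy: go right to ivy.
  At ivy: no left child.
  At ivy: go right to fir.
    At fir: no left child.
    At fir: go right to sage.
      At sage: go left to mint.
        mint is a leaf — visit mint.
      At sage: go right to hop.
        At hop: go left to teak.
          teak is a leaf — visit teak.
        At hop: go right to reed.
          At reed: go left to tulip.
            tulip is a leaf — visit tulip.
          At reed: no right child.
          Visit reed.
        Visit hop.
      Visit sage.
    Visit fir.
  Visit ivy.
Visit poppy.

lime mint teak tulip reed hop sage fir ivy poppy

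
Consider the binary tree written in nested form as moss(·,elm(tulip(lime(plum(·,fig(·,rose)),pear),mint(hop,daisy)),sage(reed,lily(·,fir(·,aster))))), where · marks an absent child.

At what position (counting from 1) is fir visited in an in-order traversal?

15

In-order visits the left subtree, then the node, then the right subtree.
At moss: no left child.
Visit moss.
At moss: go right to elm.
  At elm: go left to tulip.
    At tulip: go left to lime.
      At lime: go left to plum.
        At plum: no left child.
        Visit plum.
        At plum: go right to fig.
          At fig: no left child.
          Visit fig.
          At fig: go right to rose.
            rose is a leaf — visit rose.
      Visit lime.
      At lime: go right to pear.
        pear is a leaf — visit pear.
    Visit tulip.
    At tulip: go right to mint.
      At mint: go left to hop.
        hop is a leaf — visit hop.
      Visit mint.
      At mint: go right to daisy.
        daisy is a leaf — visit daisy.
  Visit elm.
  At elm: go right to sage.
    At sage: go left to reed.
      reed is a leaf — visit reed.
    Visit sage.
    At sage: go right to lily.
      At lily: no left child.
      Visit lily.
      At lily: go right to fir.
        At fir: no left child.
        Visit fir.
        At fir: go right to aster.
          aster is a leaf — visit aster.
Full in-order sequence: moss, plum, fig, rose, lime, pear, tulip, hop, mint, daisy, elm, reed, sage, lily, fir, aster.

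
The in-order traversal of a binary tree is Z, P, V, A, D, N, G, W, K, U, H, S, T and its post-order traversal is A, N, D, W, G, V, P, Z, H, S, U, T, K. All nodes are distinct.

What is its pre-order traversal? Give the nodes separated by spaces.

K Z P V G D A N W T U S H

The last element of post-order is the root; it splits in-order into left and right subtrees.
Root K: left subtree has 8 nodes {Z, P, V, A, D, N, G, W}, right has 4 {U, H, S, T}.
  Root Z: left subtree has 0 nodes { }, right has 7 {P, V, A, D, N, G, W}.
    Root P: left subtree has 0 nodes { }, right has 6 {V, A, D, N, G, W}.
      Root V: left subtree has 0 nodes { }, right has 5 {A, D, N, G, W}.
        Root G: left subtree has 3 nodes {A, D, N}, right has 1 {W}.
          Root D: left subtree has 1 node {A}, right has 1 {N}.
  Root T: left subtree has 3 nodes {U, H, S}, right has 0 { }.
    Root U: left subtree has 0 nodes { }, right has 2 {H, S}.
      Root S: left subtree has 1 node {H}, right has 0 { }.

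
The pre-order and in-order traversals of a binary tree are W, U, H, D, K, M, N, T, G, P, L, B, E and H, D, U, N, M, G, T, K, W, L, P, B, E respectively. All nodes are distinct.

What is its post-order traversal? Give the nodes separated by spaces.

The first element of pre-order is the root; it splits in-order into left and right subtrees.
Root W: left subtree has 8 nodes {H, D, U, N, M, G, T, K}, right has 4 {L, P, B, E}.
  Root U: left subtree has 2 nodes {H, D}, right has 5 {N, M, G, T, K}.
    Root H: left subtree has 0 nodes { }, right has 1 {D}.
    Root K: left subtree has 4 nodes {N, M, G, T}, right has 0 { }.
      Root M: left subtree has 1 node {N}, right has 2 {G, T}.
        Root T: left subtree has 1 node {G}, right has 0 { }.
  Root P: left subtree has 1 node {L}, right has 2 {B, E}.
    Root B: left subtree has 0 nodes { }, right has 1 {E}.

D H N G T M K U L E B P W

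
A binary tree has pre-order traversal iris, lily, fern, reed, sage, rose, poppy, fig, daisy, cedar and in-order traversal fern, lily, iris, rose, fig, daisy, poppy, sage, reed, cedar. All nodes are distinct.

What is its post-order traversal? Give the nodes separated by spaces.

The first element of pre-order is the root; it splits in-order into left and right subtrees.
Root iris: left subtree has 2 nodes {fern, lily}, right has 7 {rose, fig, daisy, poppy, sage, reed, cedar}.
  Root lily: left subtree has 1 node {fern}, right has 0 { }.
  Root reed: left subtree has 5 nodes {rose, fig, daisy, poppy, sage}, right has 1 {cedar}.
    Root sage: left subtree has 4 nodes {rose, fig, daisy, poppy}, right has 0 { }.
      Root rose: left subtree has 0 nodes { }, right has 3 {fig, daisy, poppy}.
        Root poppy: left subtree has 2 nodes {fig, daisy}, right has 0 { }.
          Root fig: left subtree has 0 nodes { }, right has 1 {daisy}.

fern lily daisy fig poppy rose sage cedar reed iris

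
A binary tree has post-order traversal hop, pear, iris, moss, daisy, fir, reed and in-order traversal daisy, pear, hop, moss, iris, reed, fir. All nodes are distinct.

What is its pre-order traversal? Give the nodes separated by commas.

reed, daisy, moss, pear, hop, iris, fir

The last element of post-order is the root; it splits in-order into left and right subtrees.
Root reed: left subtree has 5 nodes {daisy, pear, hop, moss, iris}, right has 1 {fir}.
  Root daisy: left subtree has 0 nodes { }, right has 4 {pear, hop, moss, iris}.
    Root moss: left subtree has 2 nodes {pear, hop}, right has 1 {iris}.
      Root pear: left subtree has 0 nodes { }, right has 1 {hop}.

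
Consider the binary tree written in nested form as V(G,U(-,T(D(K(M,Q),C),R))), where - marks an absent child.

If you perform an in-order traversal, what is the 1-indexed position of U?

In-order visits the left subtree, then the node, then the right subtree.
At V: go left to G.
  G is a leaf — visit G.
Visit V.
At V: go right to U.
  At U: no left child.
  Visit U.
  At U: go right to T.
    At T: go left to D.
      At D: go left to K.
        At K: go left to M.
          M is a leaf — visit M.
        Visit K.
        At K: go right to Q.
          Q is a leaf — visit Q.
      Visit D.
      At D: go right to C.
        C is a leaf — visit C.
    Visit T.
    At T: go right to R.
      R is a leaf — visit R.
Full in-order sequence: G, V, U, M, K, Q, D, C, T, R.

3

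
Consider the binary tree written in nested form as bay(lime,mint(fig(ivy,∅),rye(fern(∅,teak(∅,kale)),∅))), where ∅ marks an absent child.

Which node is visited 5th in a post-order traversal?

teak

Post-order visits the left subtree, then the right subtree, then the node.
At bay: go left to lime.
  lime is a leaf — visit lime.
At bay: go right to mint.
  At mint: go left to fig.
    At fig: go left to ivy.
      ivy is a leaf — visit ivy.
    At fig: no right child.
    Visit fig.
  At mint: go right to rye.
    At rye: go left to fern.
      At fern: no left child.
      At fern: go right to teak.
        At teak: no left child.
        At teak: go right to kale.
          kale is a leaf — visit kale.
        Visit teak.
      Visit fern.
    At rye: no right child.
    Visit rye.
  Visit mint.
Visit bay.
Full post-order sequence: lime, ivy, fig, kale, teak, fern, rye, mint, bay.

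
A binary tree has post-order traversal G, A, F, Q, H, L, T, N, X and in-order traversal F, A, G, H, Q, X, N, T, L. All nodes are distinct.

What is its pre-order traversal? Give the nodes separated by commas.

The last element of post-order is the root; it splits in-order into left and right subtrees.
Root X: left subtree has 5 nodes {F, A, G, H, Q}, right has 3 {N, T, L}.
  Root H: left subtree has 3 nodes {F, A, G}, right has 1 {Q}.
    Root F: left subtree has 0 nodes { }, right has 2 {A, G}.
      Root A: left subtree has 0 nodes { }, right has 1 {G}.
  Root N: left subtree has 0 nodes { }, right has 2 {T, L}.
    Root T: left subtree has 0 nodes { }, right has 1 {L}.

X, H, F, A, G, Q, N, T, L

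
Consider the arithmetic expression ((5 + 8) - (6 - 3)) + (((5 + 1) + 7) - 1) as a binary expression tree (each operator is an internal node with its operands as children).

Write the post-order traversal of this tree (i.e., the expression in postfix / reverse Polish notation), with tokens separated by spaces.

5 8 + 6 3 - - 5 1 + 7 + 1 - +

Post-order on an expression tree gives postfix notation: for each operator, emit left operand, right operand, then the operator.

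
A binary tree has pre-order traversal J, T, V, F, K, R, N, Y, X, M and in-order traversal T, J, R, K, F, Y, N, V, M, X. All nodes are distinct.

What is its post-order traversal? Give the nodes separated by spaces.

The first element of pre-order is the root; it splits in-order into left and right subtrees.
Root J: left subtree has 1 node {T}, right has 8 {R, K, F, Y, N, V, M, X}.
  Root V: left subtree has 5 nodes {R, K, F, Y, N}, right has 2 {M, X}.
    Root F: left subtree has 2 nodes {R, K}, right has 2 {Y, N}.
      Root K: left subtree has 1 node {R}, right has 0 { }.
      Root N: left subtree has 1 node {Y}, right has 0 { }.
    Root X: left subtree has 1 node {M}, right has 0 { }.

T R K Y N F M X V J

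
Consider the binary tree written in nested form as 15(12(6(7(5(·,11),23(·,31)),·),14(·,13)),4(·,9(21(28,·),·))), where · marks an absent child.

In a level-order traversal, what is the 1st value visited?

Level-order visits nodes level by level from the root, left to right within each level.
Level 0: 15
Level 1: 12, 4
Level 2: 6, 14, 9
Level 3: 7, 13, 21
Level 4: 5, 23, 28
Level 5: 11, 31
Full level-order sequence: 15, 12, 4, 6, 14, 9, 7, 13, 21, 5, 23, 28, 11, 31.

15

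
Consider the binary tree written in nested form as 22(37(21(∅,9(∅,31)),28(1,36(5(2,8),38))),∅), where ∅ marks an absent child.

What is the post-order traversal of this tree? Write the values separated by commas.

31, 9, 21, 1, 2, 8, 5, 38, 36, 28, 37, 22

Post-order visits the left subtree, then the right subtree, then the node.
At 22: go left to 37.
  At 37: go left to 21.
    At 21: no left child.
    At 21: go right to 9.
      At 9: no left child.
      At 9: go right to 31.
        31 is a leaf — visit 31.
      Visit 9.
    Visit 21.
  At 37: go right to 28.
    At 28: go left to 1.
      1 is a leaf — visit 1.
    At 28: go right to 36.
      At 36: go left to 5.
        At 5: go left to 2.
          2 is a leaf — visit 2.
        At 5: go right to 8.
          8 is a leaf — visit 8.
        Visit 5.
      At 36: go right to 38.
        38 is a leaf — visit 38.
      Visit 36.
    Visit 28.
  Visit 37.
At 22: no right child.
Visit 22.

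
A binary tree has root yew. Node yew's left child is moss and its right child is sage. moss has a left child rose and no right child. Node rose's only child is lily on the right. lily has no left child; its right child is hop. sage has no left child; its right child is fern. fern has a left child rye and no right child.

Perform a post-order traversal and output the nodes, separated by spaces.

Post-order visits the left subtree, then the right subtree, then the node.
At yew: go left to moss.
  At moss: go left to rose.
    At rose: no left child.
    At rose: go right to lily.
      At lily: no left child.
      At lily: go right to hop.
        hop is a leaf — visit hop.
      Visit lily.
    Visit rose.
  At moss: no right child.
  Visit moss.
At yew: go right to sage.
  At sage: no left child.
  At sage: go right to fern.
    At fern: go left to rye.
      rye is a leaf — visit rye.
    At fern: no right child.
    Visit fern.
  Visit sage.
Visit yew.

hop lily rose moss rye fern sage yew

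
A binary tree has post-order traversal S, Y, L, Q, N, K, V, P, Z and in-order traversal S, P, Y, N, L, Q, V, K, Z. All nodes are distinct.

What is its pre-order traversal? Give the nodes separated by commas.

Z, P, S, V, N, Y, Q, L, K

The last element of post-order is the root; it splits in-order into left and right subtrees.
Root Z: left subtree has 8 nodes {S, P, Y, N, L, Q, V, K}, right has 0 { }.
  Root P: left subtree has 1 node {S}, right has 6 {Y, N, L, Q, V, K}.
    Root V: left subtree has 4 nodes {Y, N, L, Q}, right has 1 {K}.
      Root N: left subtree has 1 node {Y}, right has 2 {L, Q}.
        Root Q: left subtree has 1 node {L}, right has 0 { }.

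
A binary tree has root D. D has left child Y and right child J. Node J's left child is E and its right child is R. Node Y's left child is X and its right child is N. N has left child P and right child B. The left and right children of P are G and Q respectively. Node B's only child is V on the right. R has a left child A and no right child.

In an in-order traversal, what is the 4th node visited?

P

In-order visits the left subtree, then the node, then the right subtree.
At D: go left to Y.
  At Y: go left to X.
    X is a leaf — visit X.
  Visit Y.
  At Y: go right to N.
    At N: go left to P.
      At P: go left to G.
        G is a leaf — visit G.
      Visit P.
      At P: go right to Q.
        Q is a leaf — visit Q.
    Visit N.
    At N: go right to B.
      At B: no left child.
      Visit B.
      At B: go right to V.
        V is a leaf — visit V.
Visit D.
At D: go right to J.
  At J: go left to E.
    E is a leaf — visit E.
  Visit J.
  At J: go right to R.
    At R: go left to A.
      A is a leaf — visit A.
    Visit R.
    At R: no right child.
Full in-order sequence: X, Y, G, P, Q, N, B, V, D, E, J, A, R.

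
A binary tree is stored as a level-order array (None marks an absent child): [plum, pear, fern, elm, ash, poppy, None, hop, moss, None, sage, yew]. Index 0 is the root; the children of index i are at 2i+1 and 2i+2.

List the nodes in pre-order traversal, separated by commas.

plum, pear, elm, hop, moss, ash, sage, fern, poppy, yew

Pre-order visits the node, then its left subtree, then its right subtree.
Visit plum.
At plum: go left to pear.
  Visit pear.
  At pear: go left to elm.
    Visit elm.
    At elm: go left to hop.
      hop is a leaf — visit hop.
    At elm: go right to moss.
      moss is a leaf — visit moss.
  At pear: go right to ash.
    Visit ash.
    At ash: no left child.
    At ash: go right to sage.
      sage is a leaf — visit sage.
At plum: go right to fern.
  Visit fern.
  At fern: go left to poppy.
    Visit poppy.
    At poppy: go left to yew.
      yew is a leaf — visit yew.
    At poppy: no right child.
  At fern: no right child.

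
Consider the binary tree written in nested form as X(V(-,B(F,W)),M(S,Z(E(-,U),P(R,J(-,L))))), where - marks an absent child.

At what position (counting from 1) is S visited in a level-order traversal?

Level-order visits nodes level by level from the root, left to right within each level.
Level 0: X
Level 1: V, M
Level 2: B, S, Z
Level 3: F, W, E, P
Level 4: U, R, J
Level 5: L
Full level-order sequence: X, V, M, B, S, Z, F, W, E, P, U, R, J, L.

5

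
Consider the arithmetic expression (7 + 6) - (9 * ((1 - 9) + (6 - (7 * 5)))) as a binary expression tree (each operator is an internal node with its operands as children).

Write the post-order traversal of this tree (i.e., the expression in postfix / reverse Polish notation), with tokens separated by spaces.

Post-order on an expression tree gives postfix notation: for each operator, emit left operand, right operand, then the operator.

7 6 + 9 1 9 - 6 7 5 * - + * -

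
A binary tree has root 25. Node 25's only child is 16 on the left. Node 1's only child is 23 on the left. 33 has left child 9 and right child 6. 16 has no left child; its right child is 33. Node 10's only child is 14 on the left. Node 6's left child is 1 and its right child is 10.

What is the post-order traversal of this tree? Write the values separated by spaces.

Post-order visits the left subtree, then the right subtree, then the node.
At 25: go left to 16.
  At 16: no left child.
  At 16: go right to 33.
    At 33: go left to 9.
      9 is a leaf — visit 9.
    At 33: go right to 6.
      At 6: go left to 1.
        At 1: go left to 23.
          23 is a leaf — visit 23.
        At 1: no right child.
        Visit 1.
      At 6: go right to 10.
        At 10: go left to 14.
          14 is a leaf — visit 14.
        At 10: no right child.
        Visit 10.
      Visit 6.
    Visit 33.
  Visit 16.
At 25: no right child.
Visit 25.

9 23 1 14 10 6 33 16 25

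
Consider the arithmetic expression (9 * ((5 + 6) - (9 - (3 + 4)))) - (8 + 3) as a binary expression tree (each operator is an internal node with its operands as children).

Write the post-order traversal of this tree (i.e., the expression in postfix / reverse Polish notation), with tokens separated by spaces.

Post-order on an expression tree gives postfix notation: for each operator, emit left operand, right operand, then the operator.

9 5 6 + 9 3 4 + - - * 8 3 + -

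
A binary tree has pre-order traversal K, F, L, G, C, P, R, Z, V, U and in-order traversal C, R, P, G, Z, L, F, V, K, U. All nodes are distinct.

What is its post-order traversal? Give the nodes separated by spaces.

The first element of pre-order is the root; it splits in-order into left and right subtrees.
Root K: left subtree has 8 nodes {C, R, P, G, Z, L, F, V}, right has 1 {U}.
  Root F: left subtree has 6 nodes {C, R, P, G, Z, L}, right has 1 {V}.
    Root L: left subtree has 5 nodes {C, R, P, G, Z}, right has 0 { }.
      Root G: left subtree has 3 nodes {C, R, P}, right has 1 {Z}.
        Root C: left subtree has 0 nodes { }, right has 2 {R, P}.
          Root P: left subtree has 1 node {R}, right has 0 { }.

R P C Z G L V F U K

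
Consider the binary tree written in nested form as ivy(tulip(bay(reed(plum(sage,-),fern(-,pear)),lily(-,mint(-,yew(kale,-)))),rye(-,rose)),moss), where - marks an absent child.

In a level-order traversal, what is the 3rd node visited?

moss

Level-order visits nodes level by level from the root, left to right within each level.
Level 0: ivy
Level 1: tulip, moss
Level 2: bay, rye
Level 3: reed, lily, rose
Level 4: plum, fern, mint
Level 5: sage, pear, yew
Level 6: kale
Full level-order sequence: ivy, tulip, moss, bay, rye, reed, lily, rose, plum, fern, mint, sage, pear, yew, kale.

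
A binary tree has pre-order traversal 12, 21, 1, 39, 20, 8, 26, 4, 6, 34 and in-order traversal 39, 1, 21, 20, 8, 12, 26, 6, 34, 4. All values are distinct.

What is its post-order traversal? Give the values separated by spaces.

The first element of pre-order is the root; it splits in-order into left and right subtrees.
Root 12: left subtree has 5 nodes {39, 1, 21, 20, 8}, right has 4 {26, 6, 34, 4}.
  Root 21: left subtree has 2 nodes {39, 1}, right has 2 {20, 8}.
    Root 1: left subtree has 1 node {39}, right has 0 { }.
    Root 20: left subtree has 0 nodes { }, right has 1 {8}.
  Root 26: left subtree has 0 nodes { }, right has 3 {6, 34, 4}.
    Root 4: left subtree has 2 nodes {6, 34}, right has 0 { }.
      Root 6: left subtree has 0 nodes { }, right has 1 {34}.

39 1 8 20 21 34 6 4 26 12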